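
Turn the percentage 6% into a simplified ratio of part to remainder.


6% means 6 parts out of 100; remainder = 94
Part : remainder = 6:94
GCD = 2
= 3:47

3:47


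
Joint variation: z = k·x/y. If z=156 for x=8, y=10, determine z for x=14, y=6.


z = k·x/y
Solve for k using the known point: k = z·y/x = 156×10/8 = 1560/8 = 195.0000
Now evaluate at x=14, y=6:
z = k × 14 / 6 = (1560 × 14) / (8 × 6) = 21840/48
= 455.0000

455.0000


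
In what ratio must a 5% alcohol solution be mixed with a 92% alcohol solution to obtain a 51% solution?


Let x parts of 5% mix with y parts of 92%.
5x + 92y = 51(x + y)
5x + 92y = 51x + 51y
x(5 - 51) = y(51 - 92)
x/y = (92 - 51)/(51 - 5) = 41/46
Simplify: 41:46
= 41:46

41:46


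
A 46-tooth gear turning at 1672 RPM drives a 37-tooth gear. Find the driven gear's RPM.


Gear ratio = 46:37 = 46:37
RPM_B = RPM_A × (teeth_A / teeth_B)
= 1672 × (46/37)
= 2078.7 RPM

2078.7 RPM


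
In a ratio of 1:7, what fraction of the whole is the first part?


Total parts = 1 + 7 = 8
First part: 1/8 = 1/8
= 1/8

1/8


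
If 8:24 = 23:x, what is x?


Cross multiply: 8 × x = 24 × 23
8x = 552
x = 552 / 8
= 69.00

69.00


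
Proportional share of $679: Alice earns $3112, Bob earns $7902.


Total income = 3112 + 7902 = $11014
Alice: $679 × 3112/11014 = $191.85
Bob: $679 × 7902/11014 = $487.15
= Alice: $191.85, Bob: $487.15

Alice: $191.85, Bob: $487.15


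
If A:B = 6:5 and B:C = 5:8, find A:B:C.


Match B: multiply A:B by 5 → 30:25
Multiply B:C by 5 → 25:40
Combined: 30:25:40
GCD = 5
= 6:5:8

6:5:8


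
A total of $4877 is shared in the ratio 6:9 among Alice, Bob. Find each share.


Total parts = 6 + 9 = 15
Alice: 4877 × 6/15 = 1950.80
Bob: 4877 × 9/15 = 2926.20
= Alice: $1950.80, Bob: $2926.20

Alice: $1950.80, Bob: $2926.20


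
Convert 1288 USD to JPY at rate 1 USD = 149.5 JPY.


Amount × rate = 1288 × 149.5
= 192556.00 JPY

192556.00 JPY


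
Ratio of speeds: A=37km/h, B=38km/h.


Ratio = 37:38
GCD = 1
Simplified = 37:38
Time ratio (same distance) = 38:37
Speed ratio = 37:38

37:38


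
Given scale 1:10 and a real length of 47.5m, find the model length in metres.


Model size = real / scale
= 47.5 / 10
= 4.7500 m

4.7500 m


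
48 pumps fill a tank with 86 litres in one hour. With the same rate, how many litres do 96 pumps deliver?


Direct proportion: y/x = constant
k = 86/48 ≈ 1.7917
y₂ = k × 96 = 86 × 96 / 48 = 8256/48
= 172.00

172.00


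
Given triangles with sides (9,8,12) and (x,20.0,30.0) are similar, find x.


Scale factor = 20.0/8 = 2.5
Missing side = 9 × 2.5
= 22.5

22.5


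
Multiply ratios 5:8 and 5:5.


Compound ratio = (5×5) : (8×5)
= 25:40
GCD = 5
= 5:8

5:8


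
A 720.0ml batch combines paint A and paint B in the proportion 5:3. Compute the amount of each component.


Total parts = 5 + 3 = 8
paint A: 720.0 × 5/8 = 450.0ml
paint B: 720.0 × 3/8 = 270.0ml
= 450.0ml and 270.0ml

450.0ml and 270.0ml


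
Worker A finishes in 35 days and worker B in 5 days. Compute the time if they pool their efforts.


Rate of A = 1/35 per day
Rate of B = 1/5 per day
Combined rate = 1/35 + 1/5 = 40/175 ≈ 0.2286 per day
Days = 1 / combined rate = 175/40
≈ 4.38 days

4.38 days


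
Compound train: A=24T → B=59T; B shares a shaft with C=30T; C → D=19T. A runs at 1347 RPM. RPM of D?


Stage 1: RPM_B = RPM_A × t_A/t_B = 1347 × 24/59 = 32328/59 ≈ 547.93
B and C share a shaft → RPM_C = RPM_B
Stage 2: RPM_D = RPM_C × t_C/t_D = RPM_A × (t_A×t_C)/(t_B×t_D)
Overall ratio = (24×30)/(59×19) = 720/1121
RPM_D = 1347 × 720/1121 = 969840/1121
≈ 865.16 RPM

865.16 RPM


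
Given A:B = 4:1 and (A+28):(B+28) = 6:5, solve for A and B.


Let A = 4k, B = 1k.
(4k + 28) / (1k + 28) = 6/5
Cross-multiply: 5(4k + 28) = 6(1k + 28)
20k + 140 = 6k + 168
20k - 6k = 168 - 140
14k = 28
k = 28/14 = 2
A = 4×2 = 8, B = 1×2 = 2
= A = 8, B = 2

A = 8, B = 2


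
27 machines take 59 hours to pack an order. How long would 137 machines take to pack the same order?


Inverse proportion: x × y = constant
k = 27 × 59 = 1593
y₂ = k / 137 = 1593 / 137
= 11.63

11.63


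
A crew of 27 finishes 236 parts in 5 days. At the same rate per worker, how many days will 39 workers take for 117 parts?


Days ∝ work / workers, so d₂ = d₁ × (m₁/m₂) × (w₂/w₁)
Workers factor (inverse): 27/39 ≈ 0.6923
Work factor (direct): 117/236 ≈ 0.4958
d₂ = 5 × 27/39 × 117/236 = (5 × 27 × 117) / (39 × 236) = 15795/9204
≈ 1.72 days

1.72 days


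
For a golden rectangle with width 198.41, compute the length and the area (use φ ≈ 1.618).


φ = (1 + √5) / 2 ≈ 1.618
Length = width × φ = 198.41 × 1.618 = 321.02738
≈ 321.03
Area = width × length = 198.41 × 321.02738 = 63695.0424658 ≈ 63695.04
= Length: 321.03, Area: 63695.04

Length: 321.03, Area: 63695.04


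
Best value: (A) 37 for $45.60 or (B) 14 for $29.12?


Deal A: $45.60/37 = $1.2324/unit
Deal B: $29.12/14 = $2.0800/unit
A is cheaper per unit
= Deal A

Deal A


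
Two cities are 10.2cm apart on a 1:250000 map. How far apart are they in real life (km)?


Real distance = map distance × scale
= 10.2cm × 250000
= 2550000 cm = 25500.0 m
= 25.500 km

25.500 km


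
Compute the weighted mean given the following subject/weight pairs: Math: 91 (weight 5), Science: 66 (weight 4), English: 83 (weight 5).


Numerator = 91×5 + 66×4 + 83×5
= 455 + 264 + 415
= 1134
Total weight = 14
Weighted avg = 1134/14
= 81.00

81.00


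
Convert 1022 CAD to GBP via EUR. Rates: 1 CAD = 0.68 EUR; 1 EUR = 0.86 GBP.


Step 1: 1022 CAD × 0.68 = 694.96 EUR
Step 2: 694.96 EUR × 0.86 = 597.67 GBP
Implied rate CAD→GBP = 0.68 × 0.86 = 0.5848
= 597.67 GBP

597.67 GBP


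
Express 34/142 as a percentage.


Percentage = (part / whole) × 100
= (34 / 142) × 100
≈ 23.94%

23.94%


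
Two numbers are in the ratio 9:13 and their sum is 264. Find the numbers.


Let A = 9k, B = 13k.
9k + 13k = 264
22k = 264 → k = 264/22 = 12
A = 9×12 = 108, B = 13×12 = 156
= A = 108, B = 156

A = 108, B = 156


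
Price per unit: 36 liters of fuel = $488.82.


Unit rate = total / quantity
= 488.82 / 36
= $13.58 per unit

$13.58 per unit


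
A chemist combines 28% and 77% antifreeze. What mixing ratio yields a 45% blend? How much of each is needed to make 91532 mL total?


Let x parts of 28% mix with y parts of 77%.
28x + 77y = 45(x + y)
28x + 77y = 45x + 45y
x(28 - 45) = y(45 - 77)
x/y = (77 - 45)/(45 - 28) = 32/17
Simplify: 32:17
Total parts = 49; one part = 91532/49 = 1868.00 mL
28% solution: 32×1868.00 = 59776.00 mL
77% solution: 17×1868.00 = 31756.00 mL
= ratio 32:17; 59776.00 mL and 31756.00 mL

ratio 32:17; 59776.00 mL and 31756.00 mL


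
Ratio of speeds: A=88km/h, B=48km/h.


Ratio = 88:48
GCD = 8
Simplified = 11:6
Time ratio (same distance) = 6:11
Speed ratio = 11:6

11:6


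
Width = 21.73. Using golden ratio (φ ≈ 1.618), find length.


φ = (1 + √5) / 2 ≈ 1.618
Length = width × φ = 21.73 × 1.618 = 35.15914
≈ 35.16

35.16


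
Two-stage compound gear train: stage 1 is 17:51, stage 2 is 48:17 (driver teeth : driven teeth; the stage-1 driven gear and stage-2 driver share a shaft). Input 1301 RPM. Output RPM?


Stage 1: RPM_B = RPM_A × t_A/t_B = 1301 × 17/51 = 22117/51 ≈ 433.67
B and C share a shaft → RPM_C = RPM_B
Stage 2: RPM_D = RPM_C × t_C/t_D = RPM_A × (t_A×t_C)/(t_B×t_D)
Overall ratio = (17×48)/(51×17) = 816/867
RPM_D = 1301 × 816/867 = 1061616/867
≈ 1224.47 RPM

1224.47 RPM


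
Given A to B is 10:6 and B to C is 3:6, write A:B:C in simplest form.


Match B: multiply A:B by 3 → 30:18
Multiply B:C by 6 → 18:36
Combined: 30:18:36
GCD = 6
= 5:3:6

5:3:6


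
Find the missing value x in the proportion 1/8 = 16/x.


Cross multiply: 1 × x = 8 × 16
1x = 128
x = 128 / 1
= 128.00

128.00


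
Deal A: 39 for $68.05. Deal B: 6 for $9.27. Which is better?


Deal A: $68.05/39 = $1.7449/unit
Deal B: $9.27/6 = $1.5450/unit
B is cheaper per unit
= Deal B

Deal B


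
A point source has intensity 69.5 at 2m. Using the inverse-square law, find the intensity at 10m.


I₁d₁² = I₂d₂²
I₂ = I₁ × (d₁/d₂)²
= 69.5 × (2/10)²
= 69.5 × 4/100
= 278/100
= 2.7800

2.7800


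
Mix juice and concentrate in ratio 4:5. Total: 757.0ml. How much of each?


Total parts = 4 + 5 = 9
juice: 757.0 × 4/9 = 336.4ml
concentrate: 757.0 × 5/9 = 420.6ml
= 336.4ml and 420.6ml

336.4ml and 420.6ml


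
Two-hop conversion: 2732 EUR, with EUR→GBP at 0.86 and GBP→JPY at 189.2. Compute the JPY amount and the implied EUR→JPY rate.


Step 1: 2732 EUR × 0.86 = 2349.52 GBP
Step 2: 2349.52 GBP × 189.2 = 444529.18 JPY
Implied rate EUR→JPY = 0.86 × 189.2 = 162.7120
= 444529.18 JPY; implied rate 162.7120 JPY/EUR

444529.18 JPY; implied rate 162.7120 JPY/EUR


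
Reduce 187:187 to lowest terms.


GCD(187, 187) = 187
187/187 : 187/187
= 1:1

1:1


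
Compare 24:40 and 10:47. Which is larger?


24/40 = 0.6000
10/47 = 0.2128
0.6000 > 0.2128, so 24:40 is greater
= 24:40

24:40


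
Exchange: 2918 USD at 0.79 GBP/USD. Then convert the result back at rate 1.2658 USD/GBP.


Amount × rate = 2918 × 0.79 = 2305.22 GBP
Round-trip: 2305.22 × 1.2658 = 2917.95 USD
= 2305.22 GBP, then 2917.95 USD

2305.22 GBP, then 2917.95 USD


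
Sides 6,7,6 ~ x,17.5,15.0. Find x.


Scale factor = 17.5/7 = 2.5
Missing side = 6 × 2.5
= 15.0

15.0


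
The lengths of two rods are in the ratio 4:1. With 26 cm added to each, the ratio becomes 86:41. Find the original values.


Let A = 4k, B = 1k.
(4k + 26) / (1k + 26) = 86/41
Cross-multiply: 41(4k + 26) = 86(1k + 26)
164k + 1066 = 86k + 2236
164k - 86k = 2236 - 1066
78k = 1170
k = 1170/78 = 15
A = 4×15 = 60, B = 1×15 = 15
= A = 60, B = 15

A = 60, B = 15


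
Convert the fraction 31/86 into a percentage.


Percentage = (part / whole) × 100
= (31 / 86) × 100
≈ 36.05%

36.05%


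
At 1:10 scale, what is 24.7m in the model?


Model size = real / scale
= 24.7 / 10
= 2.4700 m

2.4700 m


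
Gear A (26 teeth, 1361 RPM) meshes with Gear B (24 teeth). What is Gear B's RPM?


Gear ratio = 26:24 = 13:12
RPM_B = RPM_A × (teeth_A / teeth_B)
= 1361 × (26/24)
= 1474.4 RPM

1474.4 RPM


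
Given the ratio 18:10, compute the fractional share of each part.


Total parts = 18 + 10 = 28
First part: 18/28 = 9/14
Second part: 10/28 = 5/14
= 9/14 and 5/14

9/14 and 5/14


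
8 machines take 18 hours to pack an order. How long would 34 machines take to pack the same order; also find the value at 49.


Inverse proportion: x × y = constant
k = 8 × 18 = 144
At x=34: k/34 = 4.24
At x=49: k/49 = 2.94
= 4.24 and 2.94

4.24 and 2.94


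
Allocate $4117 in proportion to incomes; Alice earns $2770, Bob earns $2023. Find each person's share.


Total income = 2770 + 2023 = $4793
Alice: $4117 × 2770/4793 = $2379.32
Bob: $4117 × 2023/4793 = $1737.68
= Alice: $2379.32, Bob: $1737.68

Alice: $2379.32, Bob: $1737.68


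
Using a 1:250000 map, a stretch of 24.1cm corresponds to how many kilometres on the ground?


Real distance = map distance × scale
= 24.1cm × 250000
= 6025000 cm = 60250.0 m
= 60.250 km

60.250 km


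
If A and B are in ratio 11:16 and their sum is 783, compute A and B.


Let A = 11k, B = 16k.
11k + 16k = 783
27k = 783 → k = 783/27 = 29
A = 11×29 = 319, B = 16×29 = 464
= A = 319, B = 464

A = 319, B = 464


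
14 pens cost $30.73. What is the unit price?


Unit rate = total / quantity
= 30.73 / 14
= $2.20 per unit

$2.20 per unit


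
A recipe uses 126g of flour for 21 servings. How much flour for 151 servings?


Direct proportion: y/x = constant
k = 126/21 = 6.0000
y₂ = k × 151 = 126 × 151 / 21 = 19026/21
= 906.00

906.00


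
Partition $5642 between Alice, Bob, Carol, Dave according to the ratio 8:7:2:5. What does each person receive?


Total parts = 8 + 7 + 2 + 5 = 22
Alice: 5642 × 8/22 = 2051.64
Bob: 5642 × 7/22 = 1795.18
Carol: 5642 × 2/22 = 512.91
Dave: 5642 × 5/22 = 1282.27
= Alice: $2051.64, Bob: $1795.18, Carol: $512.91, Dave: $1282.27

Alice: $2051.64, Bob: $1795.18, Carol: $512.91, Dave: $1282.27


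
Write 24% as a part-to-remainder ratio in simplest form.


24% means 24 parts out of 100; remainder = 76
Part : remainder = 24:76
GCD = 4
= 6:19

6:19


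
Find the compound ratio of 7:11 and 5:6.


Compound ratio = (7×5) : (11×6)
= 35:66
GCD = 1
= 35:66

35:66


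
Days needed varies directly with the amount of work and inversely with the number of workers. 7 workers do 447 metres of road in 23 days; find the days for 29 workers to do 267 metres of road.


Days ∝ work / workers, so d₂ = d₁ × (m₁/m₂) × (w₂/w₁)
Workers factor (inverse): 7/29 ≈ 0.2414
Work factor (direct): 267/447 ≈ 0.5973
d₂ = 23 × 7/29 × 267/447 = (23 × 7 × 267) / (29 × 447) = 42987/12963
≈ 3.32 days

3.32 days


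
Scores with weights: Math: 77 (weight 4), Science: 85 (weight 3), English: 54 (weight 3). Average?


Numerator = 77×4 + 85×3 + 54×3
= 308 + 255 + 162
= 725
Total weight = 10
Weighted avg = 725/10
= 72.50

72.50


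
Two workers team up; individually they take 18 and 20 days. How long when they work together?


Rate of A = 1/18 per day
Rate of B = 1/20 per day
Combined rate = 1/18 + 1/20 = 38/360 ≈ 0.1056 per day
Days = 1 / combined rate = 360/38
≈ 9.47 days

9.47 days


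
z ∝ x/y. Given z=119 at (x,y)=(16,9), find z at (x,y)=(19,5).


z = k·x/y
Solve for k using the known point: k = z·y/x = 119×9/16 = 1071/16 = 66.9375
Now evaluate at x=19, y=5:
z = k × 19 / 5 = (1071 × 19) / (16 × 5) = 20349/80
= 254.3625

254.3625


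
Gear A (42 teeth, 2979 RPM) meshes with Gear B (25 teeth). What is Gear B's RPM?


Gear ratio = 42:25 = 42:25
RPM_B = RPM_A × (teeth_A / teeth_B)
= 2979 × (42/25)
= 5004.7 RPM

5004.7 RPM


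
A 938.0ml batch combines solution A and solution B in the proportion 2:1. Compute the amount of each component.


Total parts = 2 + 1 = 3
solution A: 938.0 × 2/3 = 625.3ml
solution B: 938.0 × 1/3 = 312.7ml
= 625.3ml and 312.7ml

625.3ml and 312.7ml


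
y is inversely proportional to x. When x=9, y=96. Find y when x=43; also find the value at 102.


Inverse proportion: x × y = constant
k = 9 × 96 = 864
At x=43: k/43 = 20.09
At x=102: k/102 = 8.47
= 20.09 and 8.47

20.09 and 8.47


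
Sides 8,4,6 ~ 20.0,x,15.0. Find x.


Scale factor = 20.0/8 = 2.5
Missing side = 4 × 2.5
= 10.0

10.0


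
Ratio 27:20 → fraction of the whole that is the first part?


Total parts = 27 + 20 = 47
First part: 27/47 = 27/47
= 27/47

27/47


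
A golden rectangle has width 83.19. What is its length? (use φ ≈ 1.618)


φ = (1 + √5) / 2 ≈ 1.618
Length = width × φ = 83.19 × 1.618 = 134.60142
≈ 134.60

134.60


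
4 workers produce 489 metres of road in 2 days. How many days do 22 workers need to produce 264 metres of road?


Days ∝ work / workers, so d₂ = d₁ × (m₁/m₂) × (w₂/w₁)
Workers factor (inverse): 4/22 ≈ 0.1818
Work factor (direct): 264/489 ≈ 0.5399
d₂ = 2 × 4/22 × 264/489 = (2 × 4 × 264) / (22 × 489) = 2112/10758
≈ 0.20 days

0.20 days


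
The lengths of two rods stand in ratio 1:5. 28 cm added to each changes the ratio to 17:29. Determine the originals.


Let A = 1k, B = 5k.
(1k + 28) / (5k + 28) = 17/29
Cross-multiply: 29(1k + 28) = 17(5k + 28)
29k + 812 = 85k + 476
29k - 85k = 476 - 812
-56k = -336
k = -336/-56 = 6
A = 1×6 = 6, B = 5×6 = 30
= A = 6, B = 30

A = 6, B = 30


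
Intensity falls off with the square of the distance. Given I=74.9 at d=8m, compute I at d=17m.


I₁d₁² = I₂d₂²
I₂ = I₁ × (d₁/d₂)²
= 74.9 × (8/17)²
= 74.9 × 64/289
= 4793.6/289
≈ 16.5869

16.5869


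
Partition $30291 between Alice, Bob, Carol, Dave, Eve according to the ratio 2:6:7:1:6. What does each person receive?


Total parts = 2 + 6 + 7 + 1 + 6 = 22
Alice: 30291 × 2/22 = 2753.73
Bob: 30291 × 6/22 = 8261.18
Carol: 30291 × 7/22 = 9638.05
Dave: 30291 × 1/22 = 1376.86
Eve: 30291 × 6/22 = 8261.18
= Alice: $2753.73, Bob: $8261.18, Carol: $9638.05, Dave: $1376.86, Eve: $8261.18

Alice: $2753.73, Bob: $8261.18, Carol: $9638.05, Dave: $1376.86, Eve: $8261.18


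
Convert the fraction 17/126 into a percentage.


Percentage = (part / whole) × 100
= (17 / 126) × 100
≈ 13.49%

13.49%


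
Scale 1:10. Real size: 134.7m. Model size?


Model size = real / scale
= 134.7 / 10
= 13.4700 m

13.4700 m


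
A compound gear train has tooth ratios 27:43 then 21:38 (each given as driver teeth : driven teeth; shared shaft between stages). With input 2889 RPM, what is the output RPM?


Stage 1: RPM_B = RPM_A × t_A/t_B = 2889 × 27/43 = 78003/43 ≈ 1814.02
B and C share a shaft → RPM_C = RPM_B
Stage 2: RPM_D = RPM_C × t_C/t_D = RPM_A × (t_A×t_C)/(t_B×t_D)
Overall ratio = (27×21)/(43×38) = 567/1634
RPM_D = 2889 × 567/1634 = 1638063/1634
≈ 1002.49 RPM

1002.49 RPM


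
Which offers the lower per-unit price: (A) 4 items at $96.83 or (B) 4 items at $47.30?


Deal A: $96.83/4 = $24.2075/unit
Deal B: $47.30/4 = $11.8250/unit
B is cheaper per unit
= Deal B

Deal B


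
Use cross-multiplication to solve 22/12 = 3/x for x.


Cross multiply: 22 × x = 12 × 3
22x = 36
x = 36 / 22
= 1.64

1.64


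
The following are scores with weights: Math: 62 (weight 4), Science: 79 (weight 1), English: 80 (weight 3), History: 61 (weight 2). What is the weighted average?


Numerator = 62×4 + 79×1 + 80×3 + 61×2
= 248 + 79 + 240 + 122
= 689
Total weight = 10
Weighted avg = 689/10
= 68.90

68.90


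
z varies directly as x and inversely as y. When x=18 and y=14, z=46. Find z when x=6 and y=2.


z = k·x/y
Solve for k using the known point: k = z·y/x = 46×14/18 = 644/18 ≈ 35.7778
Now evaluate at x=6, y=2:
z = k × 6 / 2 = (644 × 6) / (18 × 2) = 3864/36
≈ 107.3333

107.3333


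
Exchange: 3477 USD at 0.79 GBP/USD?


Amount × rate = 3477 × 0.79
= 2746.83 GBP

2746.83 GBP


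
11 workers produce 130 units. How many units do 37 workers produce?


Direct proportion: y/x = constant
k = 130/11 ≈ 11.8182
y₂ = k × 37 = 130 × 37 / 11 = 4810/11
≈ 437.27

437.27


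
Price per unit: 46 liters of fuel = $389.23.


Unit rate = total / quantity
= 389.23 / 46
= $8.46 per unit

$8.46 per unit


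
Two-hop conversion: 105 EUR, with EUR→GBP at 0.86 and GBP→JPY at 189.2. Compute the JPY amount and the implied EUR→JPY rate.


Step 1: 105 EUR × 0.86 = 90.30 GBP
Step 2: 90.30 GBP × 189.2 = 17084.76 JPY
Implied rate EUR→JPY = 0.86 × 189.2 = 162.7120
= 17084.76 JPY; implied rate 162.7120 JPY/EUR

17084.76 JPY; implied rate 162.7120 JPY/EUR


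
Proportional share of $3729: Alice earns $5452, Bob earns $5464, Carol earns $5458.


Total income = 5452 + 5464 + 5458 = $16374
Alice: $3729 × 5452/16374 = $1241.63
Bob: $3729 × 5464/16374 = $1244.37
Carol: $3729 × 5458/16374 = $1243.00
= Alice: $1241.63, Bob: $1244.37, Carol: $1243.00

Alice: $1241.63, Bob: $1244.37, Carol: $1243.00


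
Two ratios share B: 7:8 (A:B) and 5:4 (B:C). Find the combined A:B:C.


Match B: multiply A:B by 5 → 35:40
Multiply B:C by 8 → 40:32
Combined: 35:40:32
GCD = 1
= 35:40:32

35:40:32


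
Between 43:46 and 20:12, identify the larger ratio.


43/46 = 0.9348
20/12 = 1.6667
0.9348 < 1.6667, so 43:46 is less
= 20:12

20:12


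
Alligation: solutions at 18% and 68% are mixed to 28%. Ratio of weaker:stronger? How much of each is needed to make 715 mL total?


Let x parts of 18% mix with y parts of 68%.
18x + 68y = 28(x + y)
18x + 68y = 28x + 28y
x(18 - 28) = y(28 - 68)
x/y = (68 - 28)/(28 - 18) = 40/10
Simplify: 4:1
Total parts = 5; one part = 715/5 = 143.00 mL
18% solution: 4×143.00 = 572.00 mL
68% solution: 1×143.00 = 143.00 mL
= ratio 4:1; 572.00 mL and 143.00 mL

ratio 4:1; 572.00 mL and 143.00 mL


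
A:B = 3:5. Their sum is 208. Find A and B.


Let A = 3k, B = 5k.
3k + 5k = 208
8k = 208 → k = 208/8 = 26
A = 3×26 = 78, B = 5×26 = 130
= A = 78, B = 130

A = 78, B = 130


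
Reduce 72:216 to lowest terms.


GCD(72, 216) = 72
72/72 : 216/72
= 1:3

1:3


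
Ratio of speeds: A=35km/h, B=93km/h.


Ratio = 35:93
GCD = 1
Simplified = 35:93
Time ratio (same distance) = 93:35
Speed ratio = 35:93

35:93


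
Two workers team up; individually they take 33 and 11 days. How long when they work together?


Rate of A = 1/33 per day
Rate of B = 1/11 per day
Combined rate = 1/33 + 1/11 = 44/363 ≈ 0.1212 per day
Days = 1 / combined rate = 363/44
= 8.25 days

8.25 days


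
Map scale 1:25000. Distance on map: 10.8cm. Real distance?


Real distance = map distance × scale
= 10.8cm × 25000
= 270000 cm = 2700.0 m
= 2.700 km

2.700 km


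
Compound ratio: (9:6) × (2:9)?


Compound ratio = (9×2) : (6×9)
= 18:54
GCD = 18
= 1:3

1:3


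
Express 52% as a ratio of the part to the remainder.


52% means 52 parts out of 100; remainder = 48
Part : remainder = 52:48
GCD = 4
= 13:12

13:12


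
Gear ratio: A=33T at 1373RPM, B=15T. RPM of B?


Gear ratio = 33:15 = 11:5
RPM_B = RPM_A × (teeth_A / teeth_B)
= 1373 × (33/15)
= 3020.6 RPM

3020.6 RPM


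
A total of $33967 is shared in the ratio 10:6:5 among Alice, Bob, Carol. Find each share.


Total parts = 10 + 6 + 5 = 21
Alice: 33967 × 10/21 = 16174.76
Bob: 33967 × 6/21 = 9704.86
Carol: 33967 × 5/21 = 8087.38
= Alice: $16174.76, Bob: $9704.86, Carol: $8087.38

Alice: $16174.76, Bob: $9704.86, Carol: $8087.38


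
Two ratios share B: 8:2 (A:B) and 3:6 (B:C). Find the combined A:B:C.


Match B: multiply A:B by 3 → 24:6
Multiply B:C by 2 → 6:12
Combined: 24:6:12
GCD = 6
= 4:1:2

4:1:2


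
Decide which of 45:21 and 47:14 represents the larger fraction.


45/21 = 2.1429
47/14 = 3.3571
2.1429 < 3.3571, so 45:21 is less
= 47:14

47:14


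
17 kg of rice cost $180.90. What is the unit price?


Unit rate = total / quantity
= 180.90 / 17
= $10.64 per unit

$10.64 per unit


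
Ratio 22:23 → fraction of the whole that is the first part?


Total parts = 22 + 23 = 45
First part: 22/45 = 22/45
= 22/45

22/45


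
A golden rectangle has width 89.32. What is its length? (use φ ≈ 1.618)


φ = (1 + √5) / 2 ≈ 1.618
Length = width × φ = 89.32 × 1.618 = 144.51976
≈ 144.52

144.52


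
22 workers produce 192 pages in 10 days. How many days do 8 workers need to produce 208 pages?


Days ∝ work / workers, so d₂ = d₁ × (m₁/m₂) × (w₂/w₁)
Workers factor (inverse): 22/8 = 2.7500
Work factor (direct): 208/192 ≈ 1.0833
d₂ = 10 × 22/8 × 208/192 = (10 × 22 × 208) / (8 × 192) = 45760/1536
≈ 29.79 days

29.79 days


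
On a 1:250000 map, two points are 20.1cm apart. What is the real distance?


Real distance = map distance × scale
= 20.1cm × 250000
= 5025000 cm = 50250.0 m
= 50.250 km

50.250 km


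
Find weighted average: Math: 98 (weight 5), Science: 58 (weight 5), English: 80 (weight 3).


Numerator = 98×5 + 58×5 + 80×3
= 490 + 290 + 240
= 1020
Total weight = 13
Weighted avg = 1020/13
= 78.46

78.46


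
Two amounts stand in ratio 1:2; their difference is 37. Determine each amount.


Let A = 1k, B = 2k.
2k - 1k = 37
1k = 37 → k = 37/1 = 37
A = 1×37 = 37, B = 2×37 = 74
= A = 37, B = 74

A = 37, B = 74


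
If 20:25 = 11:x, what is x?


Cross multiply: 20 × x = 25 × 11
20x = 275
x = 275 / 20
= 13.75

13.75


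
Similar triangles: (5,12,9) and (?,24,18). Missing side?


Scale factor = 24/12 = 2
Missing side = 5 × 2
= 10.0

10.0


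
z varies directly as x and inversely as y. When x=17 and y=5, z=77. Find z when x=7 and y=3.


z = k·x/y
Solve for k using the known point: k = z·y/x = 77×5/17 = 385/17 ≈ 22.6471
Now evaluate at x=7, y=3:
z = k × 7 / 3 = (385 × 7) / (17 × 3) = 2695/51
≈ 52.8431

52.8431


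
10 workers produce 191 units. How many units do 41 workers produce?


Direct proportion: y/x = constant
k = 191/10 = 19.1000
y₂ = k × 41 = 191 × 41 / 10 = 7831/10
= 783.10

783.10


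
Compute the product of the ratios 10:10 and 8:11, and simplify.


Compound ratio = (10×8) : (10×11)
= 80:110
GCD = 10
= 8:11

8:11


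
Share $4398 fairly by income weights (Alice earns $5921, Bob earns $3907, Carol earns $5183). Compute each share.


Total income = 5921 + 3907 + 5183 = $15011
Alice: $4398 × 5921/15011 = $1734.77
Bob: $4398 × 3907/15011 = $1144.69
Carol: $4398 × 5183/15011 = $1518.54
= Alice: $1734.77, Bob: $1144.69, Carol: $1518.54

Alice: $1734.77, Bob: $1144.69, Carol: $1518.54


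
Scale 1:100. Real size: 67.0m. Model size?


Model size = real / scale
= 67.0 / 100
= 0.6700 m

0.6700 m


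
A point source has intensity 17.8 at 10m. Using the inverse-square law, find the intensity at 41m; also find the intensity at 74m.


I₁d₁² = I₂d₂²
I at 41m = 17.8 × (10/41)² = 17.8 × 100/1681 = 1780/1681 ≈ 1.0589
I at 74m = 17.8 × (10/74)² = 17.8 × 100/5476 = 1780/5476 ≈ 0.3251
= 1.0589 and 0.3251

1.0589 and 0.3251


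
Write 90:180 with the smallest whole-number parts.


GCD(90, 180) = 90
90/90 : 180/90
= 1:2

1:2


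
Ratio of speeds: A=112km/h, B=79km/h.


Ratio = 112:79
GCD = 1
Simplified = 112:79
Time ratio (same distance) = 79:112
Speed ratio = 112:79

112:79


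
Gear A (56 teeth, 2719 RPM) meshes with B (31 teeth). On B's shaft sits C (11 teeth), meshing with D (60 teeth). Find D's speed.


Stage 1: RPM_B = RPM_A × t_A/t_B = 2719 × 56/31 = 152264/31 ≈ 4911.74
B and C share a shaft → RPM_C = RPM_B
Stage 2: RPM_D = RPM_C × t_C/t_D = RPM_A × (t_A×t_C)/(t_B×t_D)
Overall ratio = (56×11)/(31×60) = 616/1860
RPM_D = 2719 × 616/1860 = 1674904/1860
≈ 900.49 RPM

900.49 RPM


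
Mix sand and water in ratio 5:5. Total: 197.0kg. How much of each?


Total parts = 5 + 5 = 10
sand: 197.0 × 5/10 = 98.5kg
water: 197.0 × 5/10 = 98.5kg
= 98.5kg and 98.5kg

98.5kg and 98.5kg


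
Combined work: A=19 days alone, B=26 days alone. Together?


Rate of A = 1/19 per day
Rate of B = 1/26 per day
Combined rate = 1/19 + 1/26 = 45/494 ≈ 0.0911 per day
Days = 1 / combined rate = 494/45
≈ 10.98 days

10.98 days


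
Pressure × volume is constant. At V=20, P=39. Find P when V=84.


Inverse proportion: x × y = constant
k = 20 × 39 = 780
y₂ = k / 84 = 780 / 84
= 9.29

9.29


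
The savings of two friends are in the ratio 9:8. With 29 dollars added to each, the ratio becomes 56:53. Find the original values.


Let A = 9k, B = 8k.
(9k + 29) / (8k + 29) = 56/53
Cross-multiply: 53(9k + 29) = 56(8k + 29)
477k + 1537 = 448k + 1624
477k - 448k = 1624 - 1537
29k = 87
k = 87/29 = 3
A = 9×3 = 27, B = 8×3 = 24
= A = 27, B = 24

A = 27, B = 24


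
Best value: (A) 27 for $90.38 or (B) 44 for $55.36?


Deal A: $90.38/27 = $3.3474/unit
Deal B: $55.36/44 = $1.2582/unit
B is cheaper per unit
= Deal B

Deal B


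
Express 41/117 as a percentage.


Percentage = (part / whole) × 100
= (41 / 117) × 100
≈ 35.04%

35.04%


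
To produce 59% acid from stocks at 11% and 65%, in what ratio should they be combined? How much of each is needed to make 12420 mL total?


Let x parts of 11% mix with y parts of 65%.
11x + 65y = 59(x + y)
11x + 65y = 59x + 59y
x(11 - 59) = y(59 - 65)
x/y = (65 - 59)/(59 - 11) = 6/48
Simplify: 1:8
Total parts = 9; one part = 12420/9 = 1380.00 mL
11% solution: 1×1380.00 = 1380.00 mL
65% solution: 8×1380.00 = 11040.00 mL
= ratio 1:8; 1380.00 mL and 11040.00 mL

ratio 1:8; 1380.00 mL and 11040.00 mL


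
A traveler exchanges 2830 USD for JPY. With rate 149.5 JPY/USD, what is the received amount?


Amount × rate = 2830 × 149.5
= 423085.00 JPY

423085.00 JPY


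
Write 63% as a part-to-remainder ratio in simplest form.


63% means 63 parts out of 100; remainder = 37
Part : remainder = 63:37
GCD = 1
= 63:37

63:37


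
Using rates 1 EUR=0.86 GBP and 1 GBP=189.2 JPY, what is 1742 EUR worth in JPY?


Step 1: 1742 EUR × 0.86 = 1498.12 GBP
Step 2: 1498.12 GBP × 189.2 = 283444.30 JPY
Implied rate EUR→JPY = 0.86 × 189.2 = 162.7120
= 283444.30 JPY

283444.30 JPY


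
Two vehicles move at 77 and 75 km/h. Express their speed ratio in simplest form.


Ratio = 77:75
GCD = 1
Simplified = 77:75
Time ratio (same distance) = 75:77
Speed ratio = 77:75

77:75


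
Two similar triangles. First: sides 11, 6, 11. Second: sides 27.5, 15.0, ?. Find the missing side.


Scale factor = 27.5/11 = 2.5
Missing side = 11 × 2.5
= 27.5

27.5


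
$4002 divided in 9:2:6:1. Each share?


Total parts = 9 + 2 + 6 + 1 = 18
Part 1: 4002 × 9/18 = 2001.00
Part 2: 4002 × 2/18 = 444.67
Part 3: 4002 × 6/18 = 1334.00
Part 4: 4002 × 1/18 = 222.33
= Part 1: $2001.00, Part 2: $444.67, Part 3: $1334.00, Part 4: $222.33

Part 1: $2001.00, Part 2: $444.67, Part 3: $1334.00, Part 4: $222.33


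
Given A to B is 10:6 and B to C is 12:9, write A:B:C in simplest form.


Match B: multiply A:B by 12 → 120:72
Multiply B:C by 6 → 72:54
Combined: 120:72:54
GCD = 6
= 20:12:9

20:12:9


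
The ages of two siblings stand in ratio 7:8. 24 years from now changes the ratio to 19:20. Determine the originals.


Let A = 7k, B = 8k.
(7k + 24) / (8k + 24) = 19/20
Cross-multiply: 20(7k + 24) = 19(8k + 24)
140k + 480 = 152k + 456
140k - 152k = 456 - 480
-12k = -24
k = -24/-12 = 2
A = 7×2 = 14, B = 8×2 = 16
= A = 14, B = 16

A = 14, B = 16


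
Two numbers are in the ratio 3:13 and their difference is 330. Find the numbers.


Let A = 3k, B = 13k.
13k - 3k = 330
10k = 330 → k = 330/10 = 33
A = 3×33 = 99, B = 13×33 = 429
= A = 99, B = 429

A = 99, B = 429


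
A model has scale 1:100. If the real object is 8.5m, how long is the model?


Model size = real / scale
= 8.5 / 100
= 0.0850 m

0.0850 m


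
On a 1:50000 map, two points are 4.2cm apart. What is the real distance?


Real distance = map distance × scale
= 4.2cm × 50000
= 210000 cm = 2100.0 m
= 2.100 km

2.100 km


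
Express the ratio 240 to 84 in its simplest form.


GCD(240, 84) = 12
240/12 : 84/12
= 20:7

20:7


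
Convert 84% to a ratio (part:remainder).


84% means 84 parts out of 100; remainder = 16
Part : remainder = 84:16
GCD = 4
= 21:4

21:4


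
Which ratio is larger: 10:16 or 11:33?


10/16 = 0.6250
11/33 = 0.3333
0.6250 > 0.3333, so 10:16 is greater
= 10:16

10:16


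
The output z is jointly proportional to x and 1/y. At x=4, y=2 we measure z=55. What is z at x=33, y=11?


z = k·x/y
Solve for k using the known point: k = z·y/x = 55×2/4 = 110/4 = 27.5000
Now evaluate at x=33, y=11:
z = k × 33 / 11 = (110 × 33) / (4 × 11) = 3630/44
= 82.5000

82.5000


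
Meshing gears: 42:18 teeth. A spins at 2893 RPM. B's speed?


Gear ratio = 42:18 = 7:3
RPM_B = RPM_A × (teeth_A / teeth_B)
= 2893 × (42/18)
= 6750.3 RPM

6750.3 RPM


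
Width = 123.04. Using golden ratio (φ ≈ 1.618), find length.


φ = (1 + √5) / 2 ≈ 1.618
Length = width × φ = 123.04 × 1.618 = 199.07872
≈ 199.08

199.08


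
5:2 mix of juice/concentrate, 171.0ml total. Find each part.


Total parts = 5 + 2 = 7
juice: 171.0 × 5/7 = 122.1ml
concentrate: 171.0 × 2/7 = 48.9ml
= 122.1ml and 48.9ml

122.1ml and 48.9ml


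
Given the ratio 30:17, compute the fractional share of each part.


Total parts = 30 + 17 = 47
First part: 30/47 = 30/47
Second part: 17/47 = 17/47
= 30/47 and 17/47

30/47 and 17/47


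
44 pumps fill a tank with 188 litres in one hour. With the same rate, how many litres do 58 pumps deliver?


Direct proportion: y/x = constant
k = 188/44 ≈ 4.2727
y₂ = k × 58 = 188 × 58 / 44 = 10904/44
≈ 247.82

247.82


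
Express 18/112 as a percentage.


Percentage = (part / whole) × 100
= (18 / 112) × 100
≈ 16.07%

16.07%


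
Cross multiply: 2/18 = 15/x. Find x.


Cross multiply: 2 × x = 18 × 15
2x = 270
x = 270 / 2
= 135.00

135.00


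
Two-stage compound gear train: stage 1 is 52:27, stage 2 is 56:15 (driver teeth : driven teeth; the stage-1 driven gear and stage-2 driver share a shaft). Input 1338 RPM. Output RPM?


Stage 1: RPM_B = RPM_A × t_A/t_B = 1338 × 52/27 = 69576/27 ≈ 2576.89
B and C share a shaft → RPM_C = RPM_B
Stage 2: RPM_D = RPM_C × t_C/t_D = RPM_A × (t_A×t_C)/(t_B×t_D)
Overall ratio = (52×56)/(27×15) = 2912/405
RPM_D = 1338 × 2912/405 = 3896256/405
≈ 9620.39 RPM

9620.39 RPM


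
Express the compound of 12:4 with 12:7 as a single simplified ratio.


Compound ratio = (12×12) : (4×7)
= 144:28
GCD = 4
= 36:7

36:7


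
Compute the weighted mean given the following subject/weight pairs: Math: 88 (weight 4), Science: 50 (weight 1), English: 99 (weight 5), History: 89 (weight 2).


Numerator = 88×4 + 50×1 + 99×5 + 89×2
= 352 + 50 + 495 + 178
= 1075
Total weight = 12
Weighted avg = 1075/12
= 89.58

89.58


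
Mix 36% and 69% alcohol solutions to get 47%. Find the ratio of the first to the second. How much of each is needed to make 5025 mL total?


Let x parts of 36% mix with y parts of 69%.
36x + 69y = 47(x + y)
36x + 69y = 47x + 47y
x(36 - 47) = y(47 - 69)
x/y = (69 - 47)/(47 - 36) = 22/11
Simplify: 2:1
Total parts = 3; one part = 5025/3 = 1675.00 mL
36% solution: 2×1675.00 = 3350.00 mL
69% solution: 1×1675.00 = 1675.00 mL
= ratio 2:1; 3350.00 mL and 1675.00 mL

ratio 2:1; 3350.00 mL and 1675.00 mL


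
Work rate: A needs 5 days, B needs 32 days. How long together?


Rate of A = 1/5 per day
Rate of B = 1/32 per day
Combined rate = 1/5 + 1/32 = 37/160 ≈ 0.2313 per day
Days = 1 / combined rate = 160/37
≈ 4.32 days

4.32 days


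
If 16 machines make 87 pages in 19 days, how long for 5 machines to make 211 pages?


Days ∝ work / workers, so d₂ = d₁ × (m₁/m₂) × (w₂/w₁)
Workers factor (inverse): 16/5 = 3.2000
Work factor (direct): 211/87 ≈ 2.4253
d₂ = 19 × 16/5 × 211/87 = (19 × 16 × 211) / (5 × 87) = 64144/435
≈ 147.46 days

147.46 days


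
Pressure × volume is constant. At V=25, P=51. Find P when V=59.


Inverse proportion: x × y = constant
k = 25 × 51 = 1275
y₂ = k / 59 = 1275 / 59
= 21.61

21.61


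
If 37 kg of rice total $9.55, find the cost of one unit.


Unit rate = total / quantity
= 9.55 / 37
= $0.26 per unit

$0.26 per unit


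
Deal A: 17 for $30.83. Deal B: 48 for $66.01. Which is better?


Deal A: $30.83/17 = $1.8135/unit
Deal B: $66.01/48 = $1.3752/unit
B is cheaper per unit
= Deal B

Deal B


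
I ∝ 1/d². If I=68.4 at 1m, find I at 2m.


I₁d₁² = I₂d₂²
I₂ = I₁ × (d₁/d₂)²
= 68.4 × (1/2)²
= 68.4 × 1/4
= 68.4/4
= 17.1000

17.1000


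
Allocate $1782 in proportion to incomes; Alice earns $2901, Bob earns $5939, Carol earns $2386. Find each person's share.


Total income = 2901 + 5939 + 2386 = $11226
Alice: $1782 × 2901/11226 = $460.50
Bob: $1782 × 5939/11226 = $942.75
Carol: $1782 × 2386/11226 = $378.75
= Alice: $460.50, Bob: $942.75, Carol: $378.75

Alice: $460.50, Bob: $942.75, Carol: $378.75


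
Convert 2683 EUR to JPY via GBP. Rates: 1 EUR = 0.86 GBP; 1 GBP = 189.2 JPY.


Step 1: 2683 EUR × 0.86 = 2307.38 GBP
Step 2: 2307.38 GBP × 189.2 = 436556.30 JPY
Implied rate EUR→JPY = 0.86 × 189.2 = 162.7120
= 436556.30 JPY

436556.30 JPY


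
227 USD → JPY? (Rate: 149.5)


Amount × rate = 227 × 149.5
= 33936.50 JPY

33936.50 JPY


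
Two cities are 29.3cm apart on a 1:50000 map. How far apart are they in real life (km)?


Real distance = map distance × scale
= 29.3cm × 50000
= 1465000 cm = 14650.0 m
= 14.650 km

14.650 km


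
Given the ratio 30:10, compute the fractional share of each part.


Total parts = 30 + 10 = 40
First part: 30/40 = 3/4
Second part: 10/40 = 1/4
= 3/4 and 1/4

3/4 and 1/4


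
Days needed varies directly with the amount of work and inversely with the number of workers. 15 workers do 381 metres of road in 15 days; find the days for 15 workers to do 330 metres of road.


Days ∝ work / workers, so d₂ = d₁ × (m₁/m₂) × (w₂/w₁)
Workers factor (inverse): 15/15 = 1.0000
Work factor (direct): 330/381 ≈ 0.8661
d₂ = 15 × 15/15 × 330/381 = (15 × 15 × 330) / (15 × 381) = 74250/5715
≈ 12.99 days

12.99 days


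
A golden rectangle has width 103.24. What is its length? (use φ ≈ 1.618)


φ = (1 + √5) / 2 ≈ 1.618
Length = width × φ = 103.24 × 1.618 = 167.04232
≈ 167.04

167.04


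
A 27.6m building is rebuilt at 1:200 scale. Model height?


Model size = real / scale
= 27.6 / 200
= 0.1380 m

0.1380 m


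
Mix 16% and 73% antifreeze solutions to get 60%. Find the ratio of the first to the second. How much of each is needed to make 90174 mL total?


Let x parts of 16% mix with y parts of 73%.
16x + 73y = 60(x + y)
16x + 73y = 60x + 60y
x(16 - 60) = y(60 - 73)
x/y = (73 - 60)/(60 - 16) = 13/44
Simplify: 13:44
Total parts = 57; one part = 90174/57 = 1582.00 mL
16% solution: 13×1582.00 = 20566.00 mL
73% solution: 44×1582.00 = 69608.00 mL
= ratio 13:44; 20566.00 mL and 69608.00 mL

ratio 13:44; 20566.00 mL and 69608.00 mL


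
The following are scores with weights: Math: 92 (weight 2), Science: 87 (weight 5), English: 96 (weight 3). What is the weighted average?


Numerator = 92×2 + 87×5 + 96×3
= 184 + 435 + 288
= 907
Total weight = 10
Weighted avg = 907/10
= 90.70

90.70


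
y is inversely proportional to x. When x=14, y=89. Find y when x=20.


Inverse proportion: x × y = constant
k = 14 × 89 = 1246
y₂ = k / 20 = 1246 / 20
= 62.30

62.30


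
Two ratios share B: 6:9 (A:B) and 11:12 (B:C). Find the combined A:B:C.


Match B: multiply A:B by 11 → 66:99
Multiply B:C by 9 → 99:108
Combined: 66:99:108
GCD = 3
= 22:33:36

22:33:36


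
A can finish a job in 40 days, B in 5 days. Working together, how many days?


Rate of A = 1/40 per day
Rate of B = 1/5 per day
Combined rate = 1/40 + 1/5 = 45/200 = 0.2250 per day
Days = 1 / combined rate = 200/45
≈ 4.44 days

4.44 days


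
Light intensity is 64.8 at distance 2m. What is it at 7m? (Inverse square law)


I₁d₁² = I₂d₂²
I₂ = I₁ × (d₁/d₂)²
= 64.8 × (2/7)²
= 64.8 × 4/49
= 259.2/49
≈ 5.2898

5.2898


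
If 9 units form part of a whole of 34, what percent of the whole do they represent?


Percentage = (part / whole) × 100
= (9 / 34) × 100
≈ 26.47%

26.47%


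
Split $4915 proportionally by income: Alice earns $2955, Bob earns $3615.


Total income = 2955 + 3615 = $6570
Alice: $4915 × 2955/6570 = $2210.63
Bob: $4915 × 3615/6570 = $2704.37
= Alice: $2210.63, Bob: $2704.37

Alice: $2210.63, Bob: $2704.37


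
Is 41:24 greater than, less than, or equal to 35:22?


41/24 = 1.7083
35/22 = 1.5909
1.7083 > 1.5909, so 41:24 is greater
= greater than

greater than


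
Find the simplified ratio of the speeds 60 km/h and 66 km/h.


Ratio = 60:66
GCD = 6
Simplified = 10:11
Time ratio (same distance) = 11:10
Speed ratio = 10:11

10:11


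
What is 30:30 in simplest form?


GCD(30, 30) = 30
30/30 : 30/30
= 1:1

1:1


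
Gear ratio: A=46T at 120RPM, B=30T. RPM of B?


Gear ratio = 46:30 = 23:15
RPM_B = RPM_A × (teeth_A / teeth_B)
= 120 × (46/30)
= 184.0 RPM

184.0 RPM


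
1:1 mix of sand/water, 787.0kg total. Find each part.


Total parts = 1 + 1 = 2
sand: 787.0 × 1/2 = 393.5kg
water: 787.0 × 1/2 = 393.5kg
= 393.5kg and 393.5kg

393.5kg and 393.5kg


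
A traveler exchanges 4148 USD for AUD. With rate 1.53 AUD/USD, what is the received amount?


Amount × rate = 4148 × 1.53
= 6346.44 AUD

6346.44 AUD


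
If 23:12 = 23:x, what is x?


Cross multiply: 23 × x = 12 × 23
23x = 276
x = 276 / 23
= 12.00

12.00
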